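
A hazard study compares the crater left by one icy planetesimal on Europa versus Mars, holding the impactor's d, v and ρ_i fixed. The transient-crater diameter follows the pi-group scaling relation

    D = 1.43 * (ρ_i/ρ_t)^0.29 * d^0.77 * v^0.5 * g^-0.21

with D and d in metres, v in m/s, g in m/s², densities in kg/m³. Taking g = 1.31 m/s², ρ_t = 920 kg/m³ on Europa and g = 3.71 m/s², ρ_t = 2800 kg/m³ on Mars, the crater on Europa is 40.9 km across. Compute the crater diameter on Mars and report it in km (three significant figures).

The impactor-only factors (d, v, ρ_i) cancel in the ratio, leaving D_Mars/D_Europa = (g_Mars/g_Europa)^-0.21 · (ρ_t,Europa/ρ_t,Mars)^0.29.
(3.71/1.31)^-0.21 = 2.832^-0.21 = 0.8036
(920/2800)^0.29 = 0.3286^0.29 = 0.7242
Ratio = 0.8036 × 0.7242 = 0.5820
D_Mars = 0.5820 × 40.9 km = 23.8 km

D ≈ 23.8 km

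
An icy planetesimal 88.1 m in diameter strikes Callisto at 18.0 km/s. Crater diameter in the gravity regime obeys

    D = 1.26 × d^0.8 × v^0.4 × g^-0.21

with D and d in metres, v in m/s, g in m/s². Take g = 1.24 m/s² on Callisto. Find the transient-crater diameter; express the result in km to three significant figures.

D ≈ 2.18 km

In SI units: v = 18000 m/s.
d^0.8 = 88.1^0.8 = 35.97
v^0.4 = 18000^0.4 = 50.36
g^-0.21 = 1.24^-0.21 = 0.9558
D = 1.26 × 35.97 × 50.36 × 0.9558 = 2182 m
   = 2.182 km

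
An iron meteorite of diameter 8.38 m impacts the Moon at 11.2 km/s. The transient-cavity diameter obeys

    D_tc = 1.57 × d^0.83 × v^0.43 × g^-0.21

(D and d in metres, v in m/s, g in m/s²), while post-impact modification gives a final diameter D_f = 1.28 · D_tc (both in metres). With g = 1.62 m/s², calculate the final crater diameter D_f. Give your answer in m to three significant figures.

D_f ≈ 584 m

v = 11200 m/s.
d^0.83 = 8.38^0.83 = 5.838
v^0.43 = 11200^0.43 = 55.10
g^-0.21 = 1.62^-0.21 = 0.9037
D_tc = 1.57 × 5.838 × 55.10 × 0.9037 = 456.4 m
D_f = 1.28 × 456.4 = 584.2 m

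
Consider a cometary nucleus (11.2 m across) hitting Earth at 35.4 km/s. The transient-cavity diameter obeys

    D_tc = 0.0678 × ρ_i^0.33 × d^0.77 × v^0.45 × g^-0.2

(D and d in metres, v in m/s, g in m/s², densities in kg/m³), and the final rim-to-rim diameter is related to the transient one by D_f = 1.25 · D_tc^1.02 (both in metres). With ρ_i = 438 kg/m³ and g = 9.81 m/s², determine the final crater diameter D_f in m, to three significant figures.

v = 35400 m/s.
ρ_i^0.33 = 438^0.33 = 7.442
d^0.77 = 11.2^0.77 = 6.425
v^0.45 = 35400^0.45 = 111.4
g^-0.2 = 9.81^-0.2 = 0.6334
D_tc = 0.0678 × 7.442 × 6.425 × 111.4 × 0.6334 = 228.7 m
D_f = 1.25 × (228.7)^1.02 = 318.7 m

D_f ≈ 319 m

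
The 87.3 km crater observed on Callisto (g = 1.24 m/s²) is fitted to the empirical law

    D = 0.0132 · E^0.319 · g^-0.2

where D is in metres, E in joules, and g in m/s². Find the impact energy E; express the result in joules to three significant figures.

Rearranging: E = [D / (0.0132 · g^-0.2)]^(1/0.319).
D = 87300 m.
g^-0.2 = 1.24^-0.2 = 0.9579
D / (0.0132 × 0.9579) = 87300 / (0.01264) = 6.907 × 10^6
E = (6.907 × 10^6)^3.1348 = 2.753 × 10^21 J

E ≈ 2.75 × 10^21 J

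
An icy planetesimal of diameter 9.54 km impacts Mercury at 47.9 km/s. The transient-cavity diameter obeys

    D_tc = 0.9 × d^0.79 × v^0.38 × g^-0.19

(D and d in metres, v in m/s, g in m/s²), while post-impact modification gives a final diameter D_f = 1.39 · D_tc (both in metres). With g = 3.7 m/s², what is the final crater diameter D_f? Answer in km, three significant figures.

In SI: d = 9540 m, v = 47900 m/s.
d^0.79 = 9540^0.79 = 1393
v^0.38 = 47900^0.38 = 60.05
g^-0.19 = 3.7^-0.19 = 0.7799
D_tc = 0.9 × 1393 × 60.05 × 0.7799 = 58710 m
D_f = 1.39 × 58710 = 81607 m
     = 81.61 km

D_f ≈ 81.6 km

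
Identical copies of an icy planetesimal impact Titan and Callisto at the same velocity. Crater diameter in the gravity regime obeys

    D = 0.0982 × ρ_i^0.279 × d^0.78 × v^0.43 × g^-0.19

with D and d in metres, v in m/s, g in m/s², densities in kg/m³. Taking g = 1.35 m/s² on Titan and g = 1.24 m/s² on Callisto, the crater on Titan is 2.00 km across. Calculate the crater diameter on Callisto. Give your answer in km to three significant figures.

All impactor-dependent factors cancel in the ratio, leaving D_Callisto/D_Titan = (g_Callisto/g_Titan)^-0.19.
(1.24/1.35)^-0.19 = 0.9185^-0.19 = 1.016
D_Callisto = 1.016 × 2.00 km = 2.03 km

D ≈ 2.03 km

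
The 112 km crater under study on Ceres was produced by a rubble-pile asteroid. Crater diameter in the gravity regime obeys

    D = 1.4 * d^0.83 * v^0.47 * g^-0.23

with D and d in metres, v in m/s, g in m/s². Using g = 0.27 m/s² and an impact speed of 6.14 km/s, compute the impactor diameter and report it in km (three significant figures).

d ≈ 4.02 km

Rearranging for d: d = [D / (1.4 · 6140^0.47 · 0.27^-0.23)]^(1/0.83).
D = 112000 m.
6140^0.47 = 60.32
0.27^-0.23 = 1.351
Denominator = 1.4 × 60.32 × 1.351 = 114.1
D / 114.1 = 112000 / 114.1 = 981.6
d = 981.6^(1/0.83) = 981.6^1.2048 = 4024 m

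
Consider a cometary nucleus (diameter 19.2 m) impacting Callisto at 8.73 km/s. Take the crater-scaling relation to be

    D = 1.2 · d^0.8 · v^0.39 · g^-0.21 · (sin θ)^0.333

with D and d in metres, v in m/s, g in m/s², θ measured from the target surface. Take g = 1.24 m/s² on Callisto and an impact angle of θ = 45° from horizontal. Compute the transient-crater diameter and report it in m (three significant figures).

In SI units: v = 8730 m/s.
d^0.8 = 19.2^0.8 = 10.63
v^0.39 = 8730^0.39 = 34.43
g^-0.21 = 1.24^-0.21 = 0.9558
(sin 45°)^0.333 = 0.7071^0.333 = 0.8910
D = 1.2 × 10.63 × 34.43 × 0.9558 × 0.8910 = 374.0 m

D ≈ 374 m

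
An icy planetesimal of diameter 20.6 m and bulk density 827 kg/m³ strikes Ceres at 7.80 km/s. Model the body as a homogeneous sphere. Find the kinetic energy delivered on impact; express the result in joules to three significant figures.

E ≈ 1.15 × 10^14 J

v = 7800 m/s.
Mass m = (π/6) ρ d³ = (π/6) × 827 × (20.6)³ = 3.785 × 10^6 kg
E = ½ m v² = 0.5 × 3.785 × 10^6 × (7800)² = 1.151 × 10^14 J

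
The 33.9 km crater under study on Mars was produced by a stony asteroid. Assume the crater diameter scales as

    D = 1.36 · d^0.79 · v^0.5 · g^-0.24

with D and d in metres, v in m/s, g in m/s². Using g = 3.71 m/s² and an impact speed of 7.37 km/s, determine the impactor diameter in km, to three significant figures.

Rearranging for d: d = [D / (1.36 · 7370^0.5 · 3.71^-0.24)]^(1/0.79).
D = 33900 m.
7370^0.5 = 85.85
3.71^-0.24 = 0.7300
Denominator = 1.36 × 85.85 × 0.7300 = 85.23
D / 85.23 = 33900 / 85.23 = 397.7
d = 397.7^(1/0.79) = 397.7^1.2658 = 1952 m

d ≈ 1.95 km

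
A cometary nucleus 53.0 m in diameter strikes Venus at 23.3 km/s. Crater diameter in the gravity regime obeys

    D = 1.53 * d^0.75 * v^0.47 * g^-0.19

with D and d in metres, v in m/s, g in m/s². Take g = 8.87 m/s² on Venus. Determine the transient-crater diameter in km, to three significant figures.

In SI units: v = 23300 m/s.
d^0.75 = 53^0.75 = 19.64
v^0.47 = 23300^0.47 = 112.9
g^-0.19 = 8.87^-0.19 = 0.6605
D = 1.53 × 19.64 × 112.9 × 0.6605 = 2241 m
   = 2.241 km

D ≈ 2.24 km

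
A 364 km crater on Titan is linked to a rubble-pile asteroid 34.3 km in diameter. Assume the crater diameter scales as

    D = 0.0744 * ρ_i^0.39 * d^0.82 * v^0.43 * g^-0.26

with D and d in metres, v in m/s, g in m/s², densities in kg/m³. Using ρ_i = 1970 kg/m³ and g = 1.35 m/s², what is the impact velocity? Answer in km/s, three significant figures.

v ≈ 9.98 km/s

Rearranging for v: v = [D / (0.0744 · 1970^0.39 · 34300^0.82 · 1.35^-0.26)]^(1/0.43).
D = 364000 m.
1970^0.39 = 19.27
34300^0.82 = 5235
1.35^-0.26 = 0.9249
Denominator = 0.0744 × 19.27 × 5235 × 0.9249 = 6942
D / 6942 = 364000 / 6942 = 52.43
v = 52.43^(1/0.43) = 52.43^2.3256 = 9978 m/s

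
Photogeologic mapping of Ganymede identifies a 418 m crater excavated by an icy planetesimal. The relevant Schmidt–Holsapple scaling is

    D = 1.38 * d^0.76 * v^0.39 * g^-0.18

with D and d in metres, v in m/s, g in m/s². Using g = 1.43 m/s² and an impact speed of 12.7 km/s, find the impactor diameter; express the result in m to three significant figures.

Rearranging for d: d = [D / (1.38 · 12700^0.39 · 1.43^-0.18)]^(1/0.76).
12700^0.39 = 39.86
1.43^-0.18 = 0.9376
Denominator = 1.38 × 39.86 × 0.9376 = 51.57
D / 51.57 = 418 / 51.57 = 8.105
d = 8.105^(1/0.76) = 8.105^1.3158 = 15.69 m

d ≈ 15.7 m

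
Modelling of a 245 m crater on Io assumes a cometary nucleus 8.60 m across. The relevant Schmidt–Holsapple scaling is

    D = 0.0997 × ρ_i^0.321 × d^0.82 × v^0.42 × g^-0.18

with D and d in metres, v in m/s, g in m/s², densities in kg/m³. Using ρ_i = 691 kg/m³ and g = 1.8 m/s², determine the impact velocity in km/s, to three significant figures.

Rearranging for v: v = [D / (0.0997 · 691^0.321 · 8.6^0.82 · 1.8^-0.18)]^(1/0.42).
691^0.321 = 8.156
8.6^0.82 = 5.838
1.8^-0.18 = 0.8996
Denominator = 0.0997 × 8.156 × 5.838 × 0.8996 = 4.271
D / 4.271 = 245 / 4.271 = 57.36
v = 57.36^(1/0.42) = 57.36^2.381 = 15390 m/s

v ≈ 15.4 km/s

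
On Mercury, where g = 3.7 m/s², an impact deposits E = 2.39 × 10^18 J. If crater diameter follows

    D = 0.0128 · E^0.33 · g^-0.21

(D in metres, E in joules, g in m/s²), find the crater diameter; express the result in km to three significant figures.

E^0.33 = (2.39 × 10^18)^0.33 = 1.161 × 10^6
g^-0.21 = 3.7^-0.21 = 0.7598
D = 0.0128 × 1.161 × 10^6 × 0.7598 = 11291 m
   = 11.29 km

D ≈ 11.3 km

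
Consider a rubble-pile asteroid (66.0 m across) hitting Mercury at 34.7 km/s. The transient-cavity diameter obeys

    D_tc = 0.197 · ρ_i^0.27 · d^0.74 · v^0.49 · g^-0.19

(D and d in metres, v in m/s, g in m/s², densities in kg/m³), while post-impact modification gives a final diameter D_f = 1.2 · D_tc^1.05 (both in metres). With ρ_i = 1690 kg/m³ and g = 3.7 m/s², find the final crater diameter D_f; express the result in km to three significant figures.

v = 34700 m/s.
ρ_i^0.27 = 1690^0.27 = 7.439
d^0.74 = 66^0.74 = 22.21
v^0.49 = 34700^0.49 = 167.8
g^-0.19 = 3.7^-0.19 = 0.7799
D_tc = 0.197 × 7.439 × 22.21 × 167.8 × 0.7799 = 4260 m
D_f = 1.2 × (4260)^1.05 = 7764 m
     = 7.764 km

D_f ≈ 7.76 km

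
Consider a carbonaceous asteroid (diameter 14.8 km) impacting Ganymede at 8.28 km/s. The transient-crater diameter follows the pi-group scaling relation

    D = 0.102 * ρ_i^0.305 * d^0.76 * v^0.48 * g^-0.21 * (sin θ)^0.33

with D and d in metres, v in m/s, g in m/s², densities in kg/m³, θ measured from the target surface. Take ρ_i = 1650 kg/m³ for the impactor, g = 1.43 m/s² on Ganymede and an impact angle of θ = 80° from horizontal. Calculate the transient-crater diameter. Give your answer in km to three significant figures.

D ≈ 101 km

In SI units: d = 14800 m, v = 8280 m/s.
ρ_i^0.305 = 1650^0.305 = 9.579
d^0.76 = 14800^0.76 = 1477
v^0.48 = 8280^0.48 = 75.97
g^-0.21 = 1.43^-0.21 = 0.9276
(sin 80°)^0.33 = 0.9848^0.33 = 0.9950
D = 0.102 × 9.579 × 1477 × 75.97 × 0.9276 × 0.9950 = 1.012 × 10^5 m
   = 101.2 km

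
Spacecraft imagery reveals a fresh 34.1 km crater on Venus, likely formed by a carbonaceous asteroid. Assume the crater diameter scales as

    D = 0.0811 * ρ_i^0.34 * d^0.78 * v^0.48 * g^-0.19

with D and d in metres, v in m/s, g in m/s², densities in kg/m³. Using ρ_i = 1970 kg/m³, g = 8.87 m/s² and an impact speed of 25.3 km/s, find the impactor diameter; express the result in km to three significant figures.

d ≈ 1.97 km

Rearranging for d: d = [D / (0.0811 · 1970^0.34 · 25300^0.48 · 8.87^-0.19)]^(1/0.78).
D = 34100 m.
1970^0.34 = 13.19
25300^0.48 = 129.9
8.87^-0.19 = 0.6605
Denominator = 0.0811 × 13.19 × 129.9 × 0.6605 = 91.78
D / 91.78 = 34100 / 91.78 = 371.5
d = 371.5^(1/0.78) = 371.5^1.2821 = 1972 m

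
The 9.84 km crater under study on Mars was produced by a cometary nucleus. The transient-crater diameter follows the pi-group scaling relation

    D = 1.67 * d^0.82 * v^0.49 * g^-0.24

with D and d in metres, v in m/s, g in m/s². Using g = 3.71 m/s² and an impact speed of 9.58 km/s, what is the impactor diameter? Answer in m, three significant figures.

Rearranging for d: d = [D / (1.67 · 9580^0.49 · 3.71^-0.24)]^(1/0.82).
D = 9840 m.
9580^0.49 = 89.30
3.71^-0.24 = 0.7300
Denominator = 1.67 × 89.30 × 0.7300 = 108.9
D / 108.9 = 9840 / 108.9 = 90.36
d = 90.36^(1/0.82) = 90.36^1.2195 = 242.8 m

d ≈ 243 m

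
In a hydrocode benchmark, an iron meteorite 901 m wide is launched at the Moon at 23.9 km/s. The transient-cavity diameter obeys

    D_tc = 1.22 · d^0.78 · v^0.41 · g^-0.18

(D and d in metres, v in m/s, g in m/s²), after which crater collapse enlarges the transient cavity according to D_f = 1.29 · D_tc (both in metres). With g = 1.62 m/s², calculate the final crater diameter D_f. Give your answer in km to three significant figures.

D_f ≈ 18.2 km

v = 23900 m/s.
d^0.78 = 901^0.78 = 201.7
v^0.41 = 23900^0.41 = 62.39
g^-0.18 = 1.62^-0.18 = 0.9168
D_tc = 1.22 × 201.7 × 62.39 × 0.9168 = 14080 m
D_f = 1.29 × 14080 = 18163 m
     = 18.16 km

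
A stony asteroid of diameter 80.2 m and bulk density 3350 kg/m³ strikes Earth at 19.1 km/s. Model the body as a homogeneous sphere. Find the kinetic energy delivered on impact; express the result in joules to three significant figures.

v = 19100 m/s.
Mass m = (π/6) ρ d³ = (π/6) × 3350 × (80.2)³ = 9.048 × 10^8 kg
E = ½ m v² = 0.5 × 9.048 × 10^8 × (19100)² = 1.650 × 10^17 J

E ≈ 1.65 × 10^17 J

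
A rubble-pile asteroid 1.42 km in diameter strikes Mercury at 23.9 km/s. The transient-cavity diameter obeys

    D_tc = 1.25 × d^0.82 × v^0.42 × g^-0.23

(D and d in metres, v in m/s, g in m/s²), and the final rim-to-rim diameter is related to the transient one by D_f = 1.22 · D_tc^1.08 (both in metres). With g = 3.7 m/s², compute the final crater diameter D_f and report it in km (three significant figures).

D_f ≈ 67.2 km

In SI: d = 1420 m, v = 23900 m/s.
d^0.82 = 1420^0.82 = 384.5
v^0.42 = 23900^0.42 = 69.01
g^-0.23 = 3.7^-0.23 = 0.7401
D_tc = 1.25 × 384.5 × 69.01 × 0.7401 = 24550 m
D_f = 1.22 × (24550)^1.08 = 67238 m
     = 67.24 km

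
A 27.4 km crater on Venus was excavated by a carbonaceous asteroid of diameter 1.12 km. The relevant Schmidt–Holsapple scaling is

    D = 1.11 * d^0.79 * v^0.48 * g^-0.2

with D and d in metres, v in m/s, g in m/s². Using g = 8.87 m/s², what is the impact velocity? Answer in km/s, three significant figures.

v ≈ 33.7 km/s

Rearranging for v: v = [D / (1.11 · 1120^0.79 · 8.87^-0.2)]^(1/0.48).
D = 27400 m.
1120^0.79 = 256.4
8.87^-0.2 = 0.6463
Denominator = 1.11 × 256.4 × 0.6463 = 183.9
D / 183.9 = 27400 / 183.9 = 149.0
v = 149.0^(1/0.48) = 149.0^2.0833 = 33682 m/s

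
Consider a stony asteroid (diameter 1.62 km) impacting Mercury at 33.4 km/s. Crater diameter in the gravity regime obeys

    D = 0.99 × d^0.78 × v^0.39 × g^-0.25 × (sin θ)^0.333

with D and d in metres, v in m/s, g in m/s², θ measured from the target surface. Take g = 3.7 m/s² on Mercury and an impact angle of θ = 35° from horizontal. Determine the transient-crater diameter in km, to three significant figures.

D ≈ 11.0 km

In SI units: d = 1620 m, v = 33400 m/s.
d^0.78 = 1620^0.78 = 318.7
v^0.39 = 33400^0.39 = 58.11
g^-0.25 = 3.7^-0.25 = 0.7210
(sin 35°)^0.333 = 0.5736^0.333 = 0.8310
D = 0.99 × 318.7 × 58.11 × 0.7210 × 0.8310 = 10985 m
   = 10.99 km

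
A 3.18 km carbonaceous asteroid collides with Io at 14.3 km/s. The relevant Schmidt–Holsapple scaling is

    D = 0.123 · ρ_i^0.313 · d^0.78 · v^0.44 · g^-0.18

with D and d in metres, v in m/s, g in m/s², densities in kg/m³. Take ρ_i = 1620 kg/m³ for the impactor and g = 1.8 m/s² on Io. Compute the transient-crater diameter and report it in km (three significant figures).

D ≈ 40.6 km

In SI units: d = 3180 m, v = 14300 m/s.
ρ_i^0.313 = 1620^0.313 = 10.11
d^0.78 = 3180^0.78 = 539.4
v^0.44 = 14300^0.44 = 67.35
g^-0.18 = 1.8^-0.18 = 0.8996
D = 0.123 × 10.11 × 539.4 × 67.35 × 0.8996 = 40640 m
   = 40.64 km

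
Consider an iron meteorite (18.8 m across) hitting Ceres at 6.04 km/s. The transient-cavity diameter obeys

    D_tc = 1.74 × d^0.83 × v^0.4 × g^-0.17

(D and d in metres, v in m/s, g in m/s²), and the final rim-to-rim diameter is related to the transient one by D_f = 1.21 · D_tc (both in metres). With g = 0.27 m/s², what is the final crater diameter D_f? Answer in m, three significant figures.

v = 6040 m/s.
d^0.83 = 18.8^0.83 = 11.42
v^0.4 = 6040^0.4 = 32.54
g^-0.17 = 0.27^-0.17 = 1.249
D_tc = 1.74 × 11.42 × 32.54 × 1.249 = 807.6 m
D_f = 1.21 × 807.6 = 977.2 m

D_f ≈ 977 m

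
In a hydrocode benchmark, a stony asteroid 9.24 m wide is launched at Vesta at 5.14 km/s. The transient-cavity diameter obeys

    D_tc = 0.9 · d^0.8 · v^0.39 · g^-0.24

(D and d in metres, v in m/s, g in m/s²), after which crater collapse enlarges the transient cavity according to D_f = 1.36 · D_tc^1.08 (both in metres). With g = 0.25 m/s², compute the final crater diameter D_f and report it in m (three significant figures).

D_f ≈ 434 m

v = 5140 m/s.
d^0.8 = 9.24^0.8 = 5.923
v^0.39 = 5140^0.39 = 28.01
g^-0.24 = 0.25^-0.24 = 1.395
D_tc = 0.9 × 5.923 × 28.01 × 1.395 = 208.3 m
D_f = 1.36 × (208.3)^1.08 = 434.2 m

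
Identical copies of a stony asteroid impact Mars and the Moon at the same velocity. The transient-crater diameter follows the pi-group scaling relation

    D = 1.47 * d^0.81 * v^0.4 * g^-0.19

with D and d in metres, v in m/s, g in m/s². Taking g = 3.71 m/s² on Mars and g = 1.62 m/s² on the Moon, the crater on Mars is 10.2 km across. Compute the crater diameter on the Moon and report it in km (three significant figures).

D ≈ 11.9 km

All impactor-dependent factors cancel in the ratio, leaving D_Moon/D_Mars = (g_Moon/g_Mars)^-0.19.
(1.62/3.71)^-0.19 = 0.4367^-0.19 = 1.170
D_Moon = 1.170 × 10.2 km = 11.9 km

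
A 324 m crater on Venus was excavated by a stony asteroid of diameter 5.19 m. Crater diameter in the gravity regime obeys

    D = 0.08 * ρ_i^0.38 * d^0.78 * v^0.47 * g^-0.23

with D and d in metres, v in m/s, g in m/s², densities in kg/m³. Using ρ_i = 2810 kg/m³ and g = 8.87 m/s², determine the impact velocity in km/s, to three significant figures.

v ≈ 14.6 km/s

Rearranging for v: v = [D / (0.08 · 2810^0.38 · 5.19^0.78 · 8.87^-0.23)]^(1/0.47).
2810^0.38 = 20.44
5.19^0.78 = 3.613
8.87^-0.23 = 0.6053
Denominator = 0.08 × 20.44 × 3.613 × 0.6053 = 3.576
D / 3.576 = 324 / 3.576 = 90.60
v = 90.60^(1/0.47) = 90.60^2.1277 = 14594 m/s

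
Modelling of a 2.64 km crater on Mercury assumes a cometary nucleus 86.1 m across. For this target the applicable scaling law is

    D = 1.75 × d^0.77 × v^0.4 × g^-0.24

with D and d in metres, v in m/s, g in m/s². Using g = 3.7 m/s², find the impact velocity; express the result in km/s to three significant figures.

Rearranging for v: v = [D / (1.75 · 86.1^0.77 · 3.7^-0.24)]^(1/0.4).
D = 2640 m.
86.1^0.77 = 30.90
3.7^-0.24 = 0.7305
Denominator = 1.75 × 30.90 × 0.7305 = 39.50
D / 39.50 = 2640 / 39.50 = 66.84
v = 66.84^(1/0.4) = 66.84^2.5 = 36525 m/s

v ≈ 36.5 km/s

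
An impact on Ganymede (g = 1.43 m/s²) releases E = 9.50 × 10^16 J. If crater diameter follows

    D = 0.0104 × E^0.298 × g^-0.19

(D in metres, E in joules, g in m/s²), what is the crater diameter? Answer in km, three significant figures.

D ≈ 1.11 km

E^0.298 = (9.50 × 10^16)^0.298 = 1.146 × 10^5
g^-0.19 = 1.43^-0.19 = 0.9343
D = 0.0104 × 1.146 × 10^5 × 0.9343 = 1114 m
   = 1.114 km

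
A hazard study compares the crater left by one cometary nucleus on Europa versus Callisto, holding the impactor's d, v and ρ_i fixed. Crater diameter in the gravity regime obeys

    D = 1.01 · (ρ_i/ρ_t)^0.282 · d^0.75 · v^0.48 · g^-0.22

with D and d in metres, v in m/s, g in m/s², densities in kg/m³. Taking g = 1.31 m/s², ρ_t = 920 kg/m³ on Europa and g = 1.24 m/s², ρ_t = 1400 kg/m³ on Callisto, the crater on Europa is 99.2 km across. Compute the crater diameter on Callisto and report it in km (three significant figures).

The impactor-only factors (d, v, ρ_i) cancel in the ratio, leaving D_Callisto/D_Europa = (g_Callisto/g_Europa)^-0.22 · (ρ_t,Europa/ρ_t,Callisto)^0.282.
(1.24/1.31)^-0.22 = 0.9466^-0.22 = 1.012
(920/1400)^0.282 = 0.6571^0.282 = 0.8883
Ratio = 1.012 × 0.8883 = 0.8990
D_Callisto = 0.8990 × 99.2 km = 89.2 km

D ≈ 89.2 km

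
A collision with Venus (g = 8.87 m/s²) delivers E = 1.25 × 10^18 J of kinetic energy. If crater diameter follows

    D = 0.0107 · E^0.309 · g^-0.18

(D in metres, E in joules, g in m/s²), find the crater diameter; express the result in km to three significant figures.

E^0.309 = (1.25 × 10^18)^0.309 = 3.908 × 10^5
g^-0.18 = 8.87^-0.18 = 0.6751
D = 0.0107 × 3.908 × 10^5 × 0.6751 = 2823 m
   = 2.823 km

D ≈ 2.82 km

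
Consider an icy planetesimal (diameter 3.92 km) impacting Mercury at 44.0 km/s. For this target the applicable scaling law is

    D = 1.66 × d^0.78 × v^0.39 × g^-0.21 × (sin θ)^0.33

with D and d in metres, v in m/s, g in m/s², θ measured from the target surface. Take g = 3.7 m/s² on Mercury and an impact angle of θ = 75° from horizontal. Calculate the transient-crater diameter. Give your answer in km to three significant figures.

In SI units: d = 3920 m, v = 44000 m/s.
d^0.78 = 3920^0.78 = 635.0
v^0.39 = 44000^0.39 = 64.71
g^-0.21 = 3.7^-0.21 = 0.7598
(sin 75°)^0.33 = 0.9659^0.33 = 0.9886
D = 1.66 × 635.0 × 64.71 × 0.7598 × 0.9886 = 51236 m
   = 51.24 km

D ≈ 51.2 km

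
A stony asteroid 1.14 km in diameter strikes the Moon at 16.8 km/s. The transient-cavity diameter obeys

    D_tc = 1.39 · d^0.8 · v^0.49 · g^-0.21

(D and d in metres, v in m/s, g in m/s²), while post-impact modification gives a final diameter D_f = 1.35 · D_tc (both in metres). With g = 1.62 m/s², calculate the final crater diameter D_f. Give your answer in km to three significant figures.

In SI: d = 1140 m, v = 16800 m/s.
d^0.8 = 1140^0.8 = 278.9
v^0.49 = 16800^0.49 = 117.6
g^-0.21 = 1.62^-0.21 = 0.9037
D_tc = 1.39 × 278.9 × 117.6 × 0.9037 = 41200 m
D_f = 1.35 × 41200 = 55620 m
     = 55.62 km

D_f ≈ 55.6 km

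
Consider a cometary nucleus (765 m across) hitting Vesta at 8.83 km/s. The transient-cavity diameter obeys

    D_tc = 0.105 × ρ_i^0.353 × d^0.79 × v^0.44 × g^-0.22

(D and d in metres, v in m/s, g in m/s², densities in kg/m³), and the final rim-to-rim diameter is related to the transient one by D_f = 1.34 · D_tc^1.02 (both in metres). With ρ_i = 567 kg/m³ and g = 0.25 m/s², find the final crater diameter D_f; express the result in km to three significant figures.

D_f ≈ 22.4 km

v = 8830 m/s.
ρ_i^0.353 = 567^0.353 = 9.376
d^0.79 = 765^0.79 = 189.7
v^0.44 = 8830^0.44 = 54.48
g^-0.22 = 0.25^-0.22 = 1.357
D_tc = 0.105 × 9.376 × 189.7 × 54.48 × 1.357 = 13810 m
D_f = 1.34 × (13810)^1.02 = 22392 m
     = 22.39 km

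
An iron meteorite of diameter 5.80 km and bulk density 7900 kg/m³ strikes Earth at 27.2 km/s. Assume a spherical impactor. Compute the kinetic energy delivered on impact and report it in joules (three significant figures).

d = 5800 m; v = 27200 m/s.
Mass m = (π/6) ρ d³ = (π/6) × 7900 × (5800)³ = 8.071 × 10^14 kg
E = ½ m v² = 0.5 × 8.071 × 10^14 × (27200)² = 2.986 × 10^23 J

E ≈ 2.99 × 10^23 J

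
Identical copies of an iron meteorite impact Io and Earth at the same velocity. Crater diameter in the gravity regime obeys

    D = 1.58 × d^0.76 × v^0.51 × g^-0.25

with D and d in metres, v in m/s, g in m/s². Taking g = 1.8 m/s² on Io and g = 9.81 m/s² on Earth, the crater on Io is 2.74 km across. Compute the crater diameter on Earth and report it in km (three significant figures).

All impactor-dependent factors cancel in the ratio, leaving D_Earth/D_Io = (g_Earth/g_Io)^-0.25.
(9.81/1.8)^-0.25 = 5.450^-0.25 = 0.6545
D_Earth = 0.6545 × 2.74 km = 1.79 km

D ≈ 1.79 km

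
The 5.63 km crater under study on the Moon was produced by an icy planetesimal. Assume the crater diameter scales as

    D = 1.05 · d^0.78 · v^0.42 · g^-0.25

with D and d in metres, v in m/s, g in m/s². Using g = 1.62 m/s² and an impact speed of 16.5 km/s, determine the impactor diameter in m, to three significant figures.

d ≈ 378 m

Rearranging for d: d = [D / (1.05 · 16500^0.42 · 1.62^-0.25)]^(1/0.78).
D = 5630 m.
16500^0.42 = 59.07
1.62^-0.25 = 0.8864
Denominator = 1.05 × 59.07 × 0.8864 = 54.98
D / 54.98 = 5630 / 54.98 = 102.4
d = 102.4^(1/0.78) = 102.4^1.2821 = 377.9 m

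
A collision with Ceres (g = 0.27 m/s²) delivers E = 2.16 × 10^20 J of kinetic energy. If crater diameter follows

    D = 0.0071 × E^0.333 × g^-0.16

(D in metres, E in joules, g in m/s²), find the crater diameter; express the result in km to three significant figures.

D ≈ 51.7 km

E^0.333 = (2.16 × 10^20)^0.333 = 5.907 × 10^6
g^-0.16 = 0.27^-0.16 = 1.233
D = 0.0071 × 5.907 × 10^6 × 1.233 = 51712 m
   = 51.71 km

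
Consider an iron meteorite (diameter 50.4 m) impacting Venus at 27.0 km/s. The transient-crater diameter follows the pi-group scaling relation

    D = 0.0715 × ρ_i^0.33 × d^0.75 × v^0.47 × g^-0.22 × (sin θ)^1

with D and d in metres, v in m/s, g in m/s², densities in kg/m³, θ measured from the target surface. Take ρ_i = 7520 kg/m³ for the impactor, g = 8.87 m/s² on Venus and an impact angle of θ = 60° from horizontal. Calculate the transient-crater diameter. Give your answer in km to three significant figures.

D ≈ 1.67 km

In SI units: v = 27000 m/s.
ρ_i^0.33 = 7520^0.33 = 19.02
d^0.75 = 50.4^0.75 = 18.92
v^0.47 = 27000^0.47 = 121.0
g^-0.22 = 8.87^-0.22 = 0.6187
(sin 60°)^1 = 0.8660^1 = 0.8660
D = 0.0715 × 19.02 × 18.92 × 121.0 × 0.6187 × 0.8660 = 1668 m
   = 1.668 km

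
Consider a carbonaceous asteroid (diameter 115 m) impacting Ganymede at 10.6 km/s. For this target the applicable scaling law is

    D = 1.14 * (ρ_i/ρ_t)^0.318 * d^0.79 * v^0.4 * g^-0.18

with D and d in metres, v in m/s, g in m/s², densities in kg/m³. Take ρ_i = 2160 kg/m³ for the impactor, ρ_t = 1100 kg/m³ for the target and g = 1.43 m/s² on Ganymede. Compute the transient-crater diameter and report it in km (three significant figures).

D ≈ 2.29 km

In SI units: v = 10600 m/s.
(ρ_i/ρ_t)^0.318 = (2160/1100)^0.318 = 1.239
d^0.79 = 115^0.79 = 42.46
v^0.4 = 10600^0.4 = 40.75
g^-0.18 = 1.43^-0.18 = 0.9376
D = 1.14 × 1.239 × 42.46 × 40.75 × 0.9376 = 2291 m
   = 2.291 km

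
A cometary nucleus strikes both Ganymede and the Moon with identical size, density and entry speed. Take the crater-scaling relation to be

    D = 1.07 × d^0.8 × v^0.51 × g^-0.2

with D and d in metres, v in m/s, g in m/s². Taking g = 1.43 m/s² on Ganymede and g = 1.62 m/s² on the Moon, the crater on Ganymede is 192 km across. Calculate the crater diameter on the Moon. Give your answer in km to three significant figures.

All impactor-dependent factors cancel in the ratio, leaving D_Moon/D_Ganymede = (g_Moon/g_Ganymede)^-0.2.
(1.62/1.43)^-0.2 = 1.133^-0.2 = 0.9753
D_Moon = 0.9753 × 192 km = 187 km

D ≈ 187 km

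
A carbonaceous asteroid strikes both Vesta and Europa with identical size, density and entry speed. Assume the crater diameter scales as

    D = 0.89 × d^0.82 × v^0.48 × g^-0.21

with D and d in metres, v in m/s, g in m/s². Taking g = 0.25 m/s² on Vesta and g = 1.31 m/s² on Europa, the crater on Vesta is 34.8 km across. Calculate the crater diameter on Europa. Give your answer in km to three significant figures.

All impactor-dependent factors cancel in the ratio, leaving D_Europa/D_Vesta = (g_Europa/g_Vesta)^-0.21.
(1.31/0.25)^-0.21 = 5.240^-0.21 = 0.7062
D_Europa = 0.7062 × 34.8 km = 24.6 km

D ≈ 24.6 km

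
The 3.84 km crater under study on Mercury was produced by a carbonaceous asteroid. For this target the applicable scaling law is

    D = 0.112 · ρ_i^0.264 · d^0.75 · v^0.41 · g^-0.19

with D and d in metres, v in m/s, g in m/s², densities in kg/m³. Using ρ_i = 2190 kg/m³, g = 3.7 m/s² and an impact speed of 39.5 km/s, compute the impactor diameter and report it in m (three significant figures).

d ≈ 318 m

Rearranging for d: d = [D / (0.112 · 2190^0.264 · 39500^0.41 · 3.7^-0.19)]^(1/0.75).
D = 3840 m.
2190^0.264 = 7.619
39500^0.41 = 76.67
3.7^-0.19 = 0.7799
Denominator = 0.112 × 7.619 × 76.67 × 0.7799 = 51.02
D / 51.02 = 3840 / 51.02 = 75.26
d = 75.26^(1/0.75) = 75.26^1.3333 = 317.7 m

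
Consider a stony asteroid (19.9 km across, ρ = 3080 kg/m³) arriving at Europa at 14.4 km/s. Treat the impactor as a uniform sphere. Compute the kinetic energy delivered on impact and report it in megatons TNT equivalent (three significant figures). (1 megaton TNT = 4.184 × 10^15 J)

E ≈ 3.15 × 10^8 Mt TNT

d = 19900 m; v = 14400 m/s.
Mass m = (π/6) ρ d³ = (π/6) × 3080 × (19900)³ = 1.271 × 10^16 kg
E = ½ m v² = 0.5 × 1.271 × 10^16 × (14400)² = 1.318 × 10^24 J
   = 1.318 × 10^24 / 4.184×10^15 = 3.150 × 10^8 Mt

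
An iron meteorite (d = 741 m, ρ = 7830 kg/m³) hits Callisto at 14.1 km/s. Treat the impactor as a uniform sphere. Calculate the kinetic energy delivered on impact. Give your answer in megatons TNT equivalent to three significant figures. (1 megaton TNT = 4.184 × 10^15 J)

v = 14100 m/s.
Mass m = (π/6) ρ d³ = (π/6) × 7830 × (741)³ = 1.668 × 10^12 kg
E = ½ m v² = 0.5 × 1.668 × 10^12 × (14100)² = 1.658 × 10^20 J
   = 1.658 × 10^20 / 4.184×10^15 = 39627 Mt

E ≈ 39600 Mt TNT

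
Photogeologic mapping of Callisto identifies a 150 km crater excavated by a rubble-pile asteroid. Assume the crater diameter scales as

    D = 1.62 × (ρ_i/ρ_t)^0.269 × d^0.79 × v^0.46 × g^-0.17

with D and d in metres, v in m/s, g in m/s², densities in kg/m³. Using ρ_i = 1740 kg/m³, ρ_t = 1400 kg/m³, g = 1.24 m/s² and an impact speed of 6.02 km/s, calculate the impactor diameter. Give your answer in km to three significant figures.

Rearranging for d: d = [D / (1.62 · (1740/1400)^0.269 · 6020^0.46 · 1.24^-0.17)]^(1/0.79).
D = 150000 m.
(1740/1400)^0.269 = 1.060
6020^0.46 = 54.78
1.24^-0.17 = 0.9641
Denominator = 1.62 × 1.060 × 54.78 × 0.9641 = 90.69
D / 90.69 = 150000 / 90.69 = 1654
d = 1654^(1/0.79) = 1654^1.2658 = 11858 m

d ≈ 11.9 km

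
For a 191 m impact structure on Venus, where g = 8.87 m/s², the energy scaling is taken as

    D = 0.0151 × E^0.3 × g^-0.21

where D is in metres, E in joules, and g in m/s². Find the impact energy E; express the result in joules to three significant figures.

Rearranging: E = [D / (0.0151 · g^-0.21)]^(1/0.3).
g^-0.21 = 8.87^-0.21 = 0.6323
D / (0.0151 × 0.6323) = 191 / (9.548 × 10^-3) = 2.000 × 10^4
E = (2.000 × 10^4)^3.3333 = 2.171 × 10^14 J

E ≈ 2.17 × 10^14 J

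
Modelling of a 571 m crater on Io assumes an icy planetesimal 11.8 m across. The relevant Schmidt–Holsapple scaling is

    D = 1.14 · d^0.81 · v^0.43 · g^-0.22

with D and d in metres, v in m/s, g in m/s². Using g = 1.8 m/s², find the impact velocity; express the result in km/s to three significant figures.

v ≈ 24.5 km/s

Rearranging for v: v = [D / (1.14 · 11.8^0.81 · 1.8^-0.22)]^(1/0.43).
11.8^0.81 = 7.383
1.8^-0.22 = 0.8787
Denominator = 1.14 × 7.383 × 0.8787 = 7.396
D / 7.396 = 571 / 7.396 = 77.20
v = 77.20^(1/0.43) = 77.20^2.3256 = 24538 m/s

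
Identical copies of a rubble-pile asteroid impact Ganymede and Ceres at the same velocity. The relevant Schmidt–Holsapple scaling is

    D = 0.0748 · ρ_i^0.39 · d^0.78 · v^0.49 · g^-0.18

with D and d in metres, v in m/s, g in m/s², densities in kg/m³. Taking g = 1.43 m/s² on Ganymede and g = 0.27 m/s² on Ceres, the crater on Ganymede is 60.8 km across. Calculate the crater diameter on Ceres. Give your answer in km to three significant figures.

D ≈ 82.1 km

All impactor-dependent factors cancel in the ratio, leaving D_Ceres/D_Ganymede = (g_Ceres/g_Ganymede)^-0.18.
(0.27/1.43)^-0.18 = 0.1888^-0.18 = 1.350
D_Ceres = 1.350 × 60.8 km = 82.1 km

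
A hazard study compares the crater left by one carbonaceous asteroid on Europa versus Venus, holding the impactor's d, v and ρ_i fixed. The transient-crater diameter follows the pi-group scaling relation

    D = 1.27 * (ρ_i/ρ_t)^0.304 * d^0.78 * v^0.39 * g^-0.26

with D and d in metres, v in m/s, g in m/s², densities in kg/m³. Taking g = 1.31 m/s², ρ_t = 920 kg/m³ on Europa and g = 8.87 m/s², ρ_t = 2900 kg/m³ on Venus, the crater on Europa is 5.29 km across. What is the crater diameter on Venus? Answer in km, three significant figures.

D ≈ 2.27 km

The impactor-only factors (d, v, ρ_i) cancel in the ratio, leaving D_Venus/D_Europa = (g_Venus/g_Europa)^-0.26 · (ρ_t,Europa/ρ_t,Venus)^0.304.
(8.87/1.31)^-0.26 = 6.771^-0.26 = 0.6082
(920/2900)^0.304 = 0.3172^0.304 = 0.7054
Ratio = 0.6082 × 0.7054 = 0.4290
D_Venus = 0.4290 × 5.29 km = 2.27 km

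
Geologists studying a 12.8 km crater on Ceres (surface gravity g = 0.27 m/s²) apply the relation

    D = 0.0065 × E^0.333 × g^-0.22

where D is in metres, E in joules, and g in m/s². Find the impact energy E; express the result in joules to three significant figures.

E ≈ 3.36 × 10^18 J

Rearranging: E = [D / (0.0065 · g^-0.22)]^(1/0.333).
D = 12800 m.
g^-0.22 = 0.27^-0.22 = 1.334
D / (0.0065 × 1.334) = 12800 / (8.671 × 10^-3) = 1.476 × 10^6
E = (1.476 × 10^6)^3.003 = 3.356 × 10^18 J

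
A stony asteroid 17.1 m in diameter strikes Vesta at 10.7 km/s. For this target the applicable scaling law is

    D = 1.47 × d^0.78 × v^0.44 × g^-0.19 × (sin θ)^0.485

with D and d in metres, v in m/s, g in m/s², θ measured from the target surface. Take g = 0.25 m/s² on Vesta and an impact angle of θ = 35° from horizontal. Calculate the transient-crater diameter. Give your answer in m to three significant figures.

In SI units: v = 10700 m/s.
d^0.78 = 17.1^0.78 = 9.157
v^0.44 = 10700^0.44 = 59.28
g^-0.19 = 0.25^-0.19 = 1.301
(sin 35°)^0.485 = 0.5736^0.485 = 0.7637
D = 1.47 × 9.157 × 59.28 × 1.301 × 0.7637 = 792.8 m

D ≈ 793 m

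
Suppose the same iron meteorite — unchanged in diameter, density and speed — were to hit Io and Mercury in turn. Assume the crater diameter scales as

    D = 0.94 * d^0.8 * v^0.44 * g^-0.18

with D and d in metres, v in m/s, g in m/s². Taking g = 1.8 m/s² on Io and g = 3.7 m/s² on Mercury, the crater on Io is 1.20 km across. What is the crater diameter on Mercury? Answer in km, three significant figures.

All impactor-dependent factors cancel in the ratio, leaving D_Mercury/D_Io = (g_Mercury/g_Io)^-0.18.
(3.7/1.8)^-0.18 = 2.056^-0.18 = 0.8783
D_Mercury = 0.8783 × 1.20 km = 1.05 km

D ≈ 1.05 km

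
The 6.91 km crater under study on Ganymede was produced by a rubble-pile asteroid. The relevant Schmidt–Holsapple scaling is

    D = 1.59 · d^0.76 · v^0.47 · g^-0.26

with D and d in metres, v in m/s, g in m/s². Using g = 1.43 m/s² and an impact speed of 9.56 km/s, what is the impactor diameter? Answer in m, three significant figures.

Rearranging for d: d = [D / (1.59 · 9560^0.47 · 1.43^-0.26)]^(1/0.76).
D = 6910 m.
9560^0.47 = 74.27
1.43^-0.26 = 0.9112
Denominator = 1.59 × 74.27 × 0.9112 = 107.6
D / 107.6 = 6910 / 107.6 = 64.22
d = 64.22^(1/0.76) = 64.22^1.3158 = 239.1 m

d ≈ 239 m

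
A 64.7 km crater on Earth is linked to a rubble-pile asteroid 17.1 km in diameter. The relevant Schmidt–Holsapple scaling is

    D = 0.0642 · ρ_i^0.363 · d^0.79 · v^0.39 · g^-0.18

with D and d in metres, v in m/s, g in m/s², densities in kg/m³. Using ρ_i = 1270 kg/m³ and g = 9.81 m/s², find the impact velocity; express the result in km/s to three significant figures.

Rearranging for v: v = [D / (0.0642 · 1270^0.363 · 17100^0.79 · 9.81^-0.18)]^(1/0.39).
D = 64700 m.
1270^0.363 = 13.39
17100^0.79 = 2208
9.81^-0.18 = 0.6630
Denominator = 0.0642 × 13.39 × 2208 × 0.6630 = 1258
D / 1258 = 64700 / 1258 = 51.43
v = 51.43^(1/0.39) = 51.43^2.5641 = 24419 m/s

v ≈ 24.4 km/s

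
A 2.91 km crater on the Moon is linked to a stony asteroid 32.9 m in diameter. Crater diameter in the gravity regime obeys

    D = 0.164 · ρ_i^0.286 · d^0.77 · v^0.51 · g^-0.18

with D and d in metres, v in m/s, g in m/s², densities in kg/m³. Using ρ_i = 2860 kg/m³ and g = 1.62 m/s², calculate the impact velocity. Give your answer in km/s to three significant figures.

v ≈ 15.0 km/s

Rearranging for v: v = [D / (0.164 · 2860^0.286 · 32.9^0.77 · 1.62^-0.18)]^(1/0.51).
D = 2910 m.
2860^0.286 = 9.739
32.9^0.77 = 14.73
1.62^-0.18 = 0.9168
Denominator = 0.164 × 9.739 × 14.73 × 0.9168 = 21.57
D / 21.57 = 2910 / 21.57 = 134.9
v = 134.9^(1/0.51) = 134.9^1.9608 = 15015 m/s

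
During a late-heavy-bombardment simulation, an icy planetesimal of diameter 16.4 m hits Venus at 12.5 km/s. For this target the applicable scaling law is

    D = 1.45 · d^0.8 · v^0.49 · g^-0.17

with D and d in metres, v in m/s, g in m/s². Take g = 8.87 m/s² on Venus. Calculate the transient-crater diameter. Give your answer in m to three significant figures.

In SI units: v = 12500 m/s.
d^0.8 = 16.4^0.8 = 9.373
v^0.49 = 12500^0.49 = 101.7
g^-0.17 = 8.87^-0.17 = 0.6900
D = 1.45 × 9.373 × 101.7 × 0.6900 = 953.7 m

D ≈ 954 m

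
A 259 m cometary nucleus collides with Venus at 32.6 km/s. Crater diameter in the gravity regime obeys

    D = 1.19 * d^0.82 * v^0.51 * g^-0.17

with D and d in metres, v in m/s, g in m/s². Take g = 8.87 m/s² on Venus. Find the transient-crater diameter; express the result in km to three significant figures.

D ≈ 15.7 km

In SI units: v = 32600 m/s.
d^0.82 = 259^0.82 = 95.26
v^0.51 = 32600^0.51 = 200.3
g^-0.17 = 8.87^-0.17 = 0.6900
D = 1.19 × 95.26 × 200.3 × 0.6900 = 15667 m
   = 15.67 km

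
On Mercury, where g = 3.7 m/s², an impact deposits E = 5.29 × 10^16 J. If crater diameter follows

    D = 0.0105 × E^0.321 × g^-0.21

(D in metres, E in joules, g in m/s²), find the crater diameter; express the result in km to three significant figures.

E^0.321 = (5.29 × 10^16)^0.321 = 2.335 × 10^5
g^-0.21 = 3.7^-0.21 = 0.7598
D = 0.0105 × 2.335 × 10^5 × 0.7598 = 1863 m
   = 1.863 km

D ≈ 1.86 km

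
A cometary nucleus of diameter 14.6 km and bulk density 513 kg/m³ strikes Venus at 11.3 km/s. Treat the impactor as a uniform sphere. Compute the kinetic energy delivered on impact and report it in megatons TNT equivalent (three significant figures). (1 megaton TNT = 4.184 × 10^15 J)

E ≈ 1.28 × 10^7 Mt TNT

d = 14600 m; v = 11300 m/s.
Mass m = (π/6) ρ d³ = (π/6) × 513 × (14600)³ = 8.359 × 10^14 kg
E = ½ m v² = 0.5 × 8.359 × 10^14 × (11300)² = 5.337 × 10^22 J
   = 5.337 × 10^22 / 4.184×10^15 = 1.276 × 10^7 Mt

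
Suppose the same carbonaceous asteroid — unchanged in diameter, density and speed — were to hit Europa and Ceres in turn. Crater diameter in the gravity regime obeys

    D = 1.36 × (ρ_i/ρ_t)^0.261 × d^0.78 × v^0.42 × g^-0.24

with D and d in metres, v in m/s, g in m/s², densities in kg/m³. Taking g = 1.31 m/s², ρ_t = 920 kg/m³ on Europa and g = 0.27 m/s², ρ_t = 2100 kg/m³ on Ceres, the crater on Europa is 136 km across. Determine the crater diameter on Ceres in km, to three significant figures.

The impactor-only factors (d, v, ρ_i) cancel in the ratio, leaving D_Ceres/D_Europa = (g_Ceres/g_Europa)^-0.24 · (ρ_t,Europa/ρ_t,Ceres)^0.261.
(0.27/1.31)^-0.24 = 0.2061^-0.24 = 1.461
(920/2100)^0.261 = 0.4381^0.261 = 0.8062
Ratio = 1.461 × 0.8062 = 1.178
D_Ceres = 1.178 × 136 km = 160 km

D ≈ 160 km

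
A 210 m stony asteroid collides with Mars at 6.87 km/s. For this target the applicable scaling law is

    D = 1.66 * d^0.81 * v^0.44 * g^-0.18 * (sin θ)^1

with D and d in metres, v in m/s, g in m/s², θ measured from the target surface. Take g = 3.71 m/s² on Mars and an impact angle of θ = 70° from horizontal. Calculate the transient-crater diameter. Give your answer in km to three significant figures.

D ≈ 4.57 km

In SI units: v = 6870 m/s.
d^0.81 = 210^0.81 = 76.03
v^0.44 = 6870^0.44 = 48.78
g^-0.18 = 3.71^-0.18 = 0.7898
(sin 70°)^1 = 0.9397^1 = 0.9397
D = 1.66 × 76.03 × 48.78 × 0.7898 × 0.9397 = 4569 m
   = 4.569 km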